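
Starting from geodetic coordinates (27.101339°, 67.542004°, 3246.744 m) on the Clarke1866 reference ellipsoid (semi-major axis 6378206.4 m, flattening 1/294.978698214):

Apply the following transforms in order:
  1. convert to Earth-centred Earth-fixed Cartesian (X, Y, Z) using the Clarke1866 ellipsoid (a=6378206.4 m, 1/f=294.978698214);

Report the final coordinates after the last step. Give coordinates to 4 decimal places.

start: φ=27.101339°, λ=67.542004°, h=3246.744 m
→ ECEF (a=6378206.400, f=1/294.978698214): X=2171618.5473, Y=5253641.2943, Z=2889532.8404

X=2171618.5473 m, Y=5253641.2943 m, Z=2889532.8404 m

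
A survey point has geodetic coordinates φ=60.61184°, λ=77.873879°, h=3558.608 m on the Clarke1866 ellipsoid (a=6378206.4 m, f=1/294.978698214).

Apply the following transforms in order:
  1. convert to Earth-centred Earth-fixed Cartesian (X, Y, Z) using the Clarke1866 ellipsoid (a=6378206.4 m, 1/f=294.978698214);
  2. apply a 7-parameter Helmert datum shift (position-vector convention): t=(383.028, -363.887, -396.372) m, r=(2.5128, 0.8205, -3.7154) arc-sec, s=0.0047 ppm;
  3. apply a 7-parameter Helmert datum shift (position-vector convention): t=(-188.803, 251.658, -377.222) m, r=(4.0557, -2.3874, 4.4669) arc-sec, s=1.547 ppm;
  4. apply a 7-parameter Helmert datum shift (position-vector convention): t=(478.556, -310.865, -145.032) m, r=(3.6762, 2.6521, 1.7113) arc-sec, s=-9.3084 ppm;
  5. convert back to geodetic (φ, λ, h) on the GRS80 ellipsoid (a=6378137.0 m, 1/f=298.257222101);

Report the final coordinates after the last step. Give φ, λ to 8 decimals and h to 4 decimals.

start: φ=60.611840°, λ=77.873879°, h=3558.608 m
→ ECEF (a=6378206.400, f=1/294.978698214): X=659550.7674, Y=3069700.8333, Z=5537149.9745
→ Helmert 7p (PV): X=660011.1185, Y=3069257.6246, Z=5536788.4012
→ Helmert 7p (PV): X=659692.7828, Y=3069419.4563, Z=5536487.7335
→ Helmert 7p (PV): X=660210.9186, Y=3068986.8187, Z=5536337.3885
→ geod (Bowring, a=6378137.000): φ=60.61080623°, λ=77.85936138°, h=2465.0498 m

φ=60.61080623°, λ=77.85936138°, h=2465.0498 m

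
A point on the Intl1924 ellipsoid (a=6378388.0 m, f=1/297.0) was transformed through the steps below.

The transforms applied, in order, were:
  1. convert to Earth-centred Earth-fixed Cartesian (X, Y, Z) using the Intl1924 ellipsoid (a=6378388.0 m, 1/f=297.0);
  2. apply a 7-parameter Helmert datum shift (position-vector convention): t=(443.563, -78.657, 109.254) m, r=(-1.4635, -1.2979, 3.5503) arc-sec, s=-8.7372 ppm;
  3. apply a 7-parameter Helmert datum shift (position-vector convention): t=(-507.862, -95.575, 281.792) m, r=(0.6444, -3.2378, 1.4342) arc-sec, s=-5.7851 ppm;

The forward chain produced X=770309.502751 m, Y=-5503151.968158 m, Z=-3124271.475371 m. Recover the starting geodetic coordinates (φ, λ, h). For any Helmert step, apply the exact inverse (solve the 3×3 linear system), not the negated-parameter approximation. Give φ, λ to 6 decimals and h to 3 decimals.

φ=-29.516095°, λ=-82.032898°, h=1815.903 m

start: X=770309.5028, Y=-5503151.9682, Z=-3124271.4754 m
→ Helmert⁻¹: X=770734.5126, Y=-5503103.3497, Z=-3124566.2493
→ Helmert⁻¹: X=770183.2971, Y=-5503063.8600, Z=-3124746.6964
→ geod (Bowring, a=6378388.000): φ=-29.51609500°, λ=-82.03289800°, h=1815.9030 m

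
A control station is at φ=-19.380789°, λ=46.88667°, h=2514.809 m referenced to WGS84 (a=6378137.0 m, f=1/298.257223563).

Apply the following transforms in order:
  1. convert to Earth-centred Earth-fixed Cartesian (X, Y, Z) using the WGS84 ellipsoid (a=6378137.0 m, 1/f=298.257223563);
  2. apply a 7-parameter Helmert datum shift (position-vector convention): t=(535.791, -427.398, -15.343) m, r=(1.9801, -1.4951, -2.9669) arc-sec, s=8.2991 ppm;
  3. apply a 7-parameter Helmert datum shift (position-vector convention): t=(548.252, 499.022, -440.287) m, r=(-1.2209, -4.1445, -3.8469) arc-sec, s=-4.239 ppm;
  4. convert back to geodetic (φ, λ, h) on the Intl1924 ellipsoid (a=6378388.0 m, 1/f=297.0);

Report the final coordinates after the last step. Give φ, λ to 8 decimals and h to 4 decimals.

start: φ=-19.380789°, λ=46.886670°, h=2514.809 m
→ ECEF (a=6378137.000, f=1/298.257223563): X=4115222.2748, Y=4395572.1846, Z=-2103992.8311
→ Helmert 7p (PV): X=4115870.6954, Y=4395142.2704, Z=-2103953.6091
→ Helmert 7p (PV): X=4116525.7454, Y=4395533.4461, Z=-2104328.2923
→ geod (Bowring, a=6378388.000): φ=-19.38157670°, λ=46.87736504°, h=3198.9282 m

φ=-19.38157670°, λ=46.87736504°, h=3198.9282 m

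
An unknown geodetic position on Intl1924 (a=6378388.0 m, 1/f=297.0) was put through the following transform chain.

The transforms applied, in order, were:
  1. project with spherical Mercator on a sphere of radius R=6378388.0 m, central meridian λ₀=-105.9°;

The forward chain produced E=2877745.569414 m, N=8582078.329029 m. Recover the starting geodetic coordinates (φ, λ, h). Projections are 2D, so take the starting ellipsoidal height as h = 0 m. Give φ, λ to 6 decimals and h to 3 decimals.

start: E=2877745.5694, N=8582078.3290 m
→ merc⁻¹: φ=60.80743400°, λ=-80.04978900°

φ=60.807434°, λ=-80.049789°, h=0.000 m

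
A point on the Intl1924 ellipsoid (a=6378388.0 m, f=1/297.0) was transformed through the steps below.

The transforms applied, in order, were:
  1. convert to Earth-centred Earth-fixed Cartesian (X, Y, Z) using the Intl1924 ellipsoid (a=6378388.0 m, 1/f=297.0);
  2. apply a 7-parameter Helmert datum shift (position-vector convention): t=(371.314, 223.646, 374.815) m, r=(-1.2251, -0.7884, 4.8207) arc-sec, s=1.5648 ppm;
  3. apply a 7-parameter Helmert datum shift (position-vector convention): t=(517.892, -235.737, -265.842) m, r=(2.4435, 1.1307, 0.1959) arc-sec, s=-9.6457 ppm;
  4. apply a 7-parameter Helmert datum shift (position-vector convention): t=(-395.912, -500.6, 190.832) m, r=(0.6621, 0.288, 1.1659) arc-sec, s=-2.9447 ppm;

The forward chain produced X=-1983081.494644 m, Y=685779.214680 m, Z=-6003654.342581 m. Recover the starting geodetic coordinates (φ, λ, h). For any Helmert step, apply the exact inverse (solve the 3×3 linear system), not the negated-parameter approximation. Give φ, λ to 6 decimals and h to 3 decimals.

φ=-70.851094°, λ=160.914555°, h=1099.627 m

start: X=-1983081.4946, Y=685779.2147, Z=-6003654.3426 m
→ Helmert⁻¹: X=-1982679.1590, Y=686273.7704, Z=-6003867.8254
→ Helmert⁻¹: X=-1983182.6176, Y=686446.8908, Z=-6003678.8962
→ Helmert⁻¹: X=-1983557.7369, Y=686304.1902, Z=-6004032.6581
→ geod (Bowring, a=6378388.000): φ=-70.85109400°, λ=160.91455500°, h=1099.6270 m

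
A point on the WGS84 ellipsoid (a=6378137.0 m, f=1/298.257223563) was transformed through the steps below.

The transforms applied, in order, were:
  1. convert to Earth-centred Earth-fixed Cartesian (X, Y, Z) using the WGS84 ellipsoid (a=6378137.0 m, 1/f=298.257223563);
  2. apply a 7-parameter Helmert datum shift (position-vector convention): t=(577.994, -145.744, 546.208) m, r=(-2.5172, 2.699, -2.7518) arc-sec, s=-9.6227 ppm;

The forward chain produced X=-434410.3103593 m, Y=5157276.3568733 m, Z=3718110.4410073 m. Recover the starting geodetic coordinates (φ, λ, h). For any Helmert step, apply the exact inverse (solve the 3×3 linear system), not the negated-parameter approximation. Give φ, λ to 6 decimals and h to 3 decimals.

φ=35.871611°, λ=94.822385°, h=1706.591 m

start: X=-434410.3104, Y=5157276.3569, Z=3718110.4410 m
→ Helmert⁻¹: X=-435109.9418, Y=5157420.5555, Z=3717657.2527
→ geod (Bowring, a=6378137.000): φ=35.87161100°, λ=94.82238500°, h=1706.5910 m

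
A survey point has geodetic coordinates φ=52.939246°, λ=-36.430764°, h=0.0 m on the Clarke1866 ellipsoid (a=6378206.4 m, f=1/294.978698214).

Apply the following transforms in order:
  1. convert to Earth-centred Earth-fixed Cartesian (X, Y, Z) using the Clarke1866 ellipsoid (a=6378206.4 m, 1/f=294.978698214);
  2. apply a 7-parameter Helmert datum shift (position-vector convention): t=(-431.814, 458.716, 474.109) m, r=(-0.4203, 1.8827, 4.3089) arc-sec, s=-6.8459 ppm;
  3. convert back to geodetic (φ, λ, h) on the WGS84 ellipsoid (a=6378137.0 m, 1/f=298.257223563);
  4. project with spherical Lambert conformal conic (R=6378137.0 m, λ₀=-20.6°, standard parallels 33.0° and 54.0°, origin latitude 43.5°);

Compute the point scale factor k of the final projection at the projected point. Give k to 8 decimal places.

0.99655928

start: φ=52.939246°, λ=-36.430764°, h=0.000 m
→ ECEF (a=6378206.400, f=1/294.978698214): X=3099392.5532, Y=-2287639.0194, Z=5066268.3313
→ Helmert 7p (PV): X=3099033.5523, Y=-2287089.5728, Z=5066684.1287
→ geod (Bowring, a=6378137.000): φ=52.94385053°, λ=-36.42735924°, h=-120.8045 m
→ into lcc (λ₀=-20.6°): φ=52.94385053°, λ−λ₀=-15.82735924°
scale k = 0.99655928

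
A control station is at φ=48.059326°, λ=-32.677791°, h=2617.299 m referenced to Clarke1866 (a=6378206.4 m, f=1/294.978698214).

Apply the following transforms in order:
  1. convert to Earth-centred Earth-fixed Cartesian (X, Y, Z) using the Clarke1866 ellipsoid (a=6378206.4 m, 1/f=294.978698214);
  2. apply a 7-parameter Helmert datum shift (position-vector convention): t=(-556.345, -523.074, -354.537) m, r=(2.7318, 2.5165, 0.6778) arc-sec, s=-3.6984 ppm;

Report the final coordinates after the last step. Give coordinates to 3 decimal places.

start: φ=48.059326°, λ=-32.677791°, h=2617.299 m
→ ECEF (a=6378206.400, f=1/294.978698214): X=3596415.2428, Y=-2306889.4438, Z=4723030.2545
→ Helmert 7p (PV): X=3595910.7997, Y=-2307454.7203, Z=4722583.8199

X=3595910.800 m, Y=-2307454.720 m, Z=4722583.820 m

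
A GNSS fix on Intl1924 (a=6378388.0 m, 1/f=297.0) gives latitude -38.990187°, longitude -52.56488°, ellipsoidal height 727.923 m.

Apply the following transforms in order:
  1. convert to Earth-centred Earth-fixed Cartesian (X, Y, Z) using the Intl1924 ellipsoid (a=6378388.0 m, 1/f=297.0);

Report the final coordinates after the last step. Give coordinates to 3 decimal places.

start: φ=-38.990187°, λ=-52.564880°, h=727.923 m
→ ECEF (a=6378388.000, f=1/297.0): X=3017917.7049, Y=-3942262.0540, Z=-3991994.1493

X=3017917.705 m, Y=-3942262.054 m, Z=-3991994.149 m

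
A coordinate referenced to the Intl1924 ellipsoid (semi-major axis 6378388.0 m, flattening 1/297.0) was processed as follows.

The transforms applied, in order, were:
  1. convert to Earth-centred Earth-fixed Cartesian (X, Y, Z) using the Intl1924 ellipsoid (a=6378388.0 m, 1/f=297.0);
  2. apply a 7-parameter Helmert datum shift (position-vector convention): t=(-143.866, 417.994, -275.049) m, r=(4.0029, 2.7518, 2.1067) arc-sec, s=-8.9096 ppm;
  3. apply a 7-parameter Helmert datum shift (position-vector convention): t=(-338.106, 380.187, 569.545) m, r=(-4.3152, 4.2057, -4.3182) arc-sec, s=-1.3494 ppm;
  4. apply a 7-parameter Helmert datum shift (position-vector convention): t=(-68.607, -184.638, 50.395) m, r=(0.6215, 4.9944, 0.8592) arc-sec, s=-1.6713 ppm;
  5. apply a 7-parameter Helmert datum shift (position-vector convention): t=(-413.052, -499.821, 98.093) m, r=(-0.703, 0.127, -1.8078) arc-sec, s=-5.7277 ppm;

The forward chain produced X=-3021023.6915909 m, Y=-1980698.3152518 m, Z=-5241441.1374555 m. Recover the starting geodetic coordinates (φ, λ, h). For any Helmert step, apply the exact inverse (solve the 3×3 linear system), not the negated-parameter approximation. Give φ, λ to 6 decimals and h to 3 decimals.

start: X=-3021023.6916, Y=-1980698.3153, Z=-5241441.1375 m
→ Helmert⁻¹: X=-3020607.3580, Y=-1980218.4457, Z=-5241577.8615
→ Helmert⁻¹: X=-3020425.1269, Y=-1980040.3292, Z=-5241704.1859
→ Helmert⁻¹: X=-3019942.7454, Y=-1980376.7375, Z=-5242383.8117
→ Helmert⁻¹: X=-3019776.0806, Y=-1980883.2696, Z=-5242157.3131
→ geod (Bowring, a=6378388.000): φ=-55.61599800°, λ=-146.73631700°, h=1979.7110 m

φ=-55.615998°, λ=-146.736317°, h=1979.711 m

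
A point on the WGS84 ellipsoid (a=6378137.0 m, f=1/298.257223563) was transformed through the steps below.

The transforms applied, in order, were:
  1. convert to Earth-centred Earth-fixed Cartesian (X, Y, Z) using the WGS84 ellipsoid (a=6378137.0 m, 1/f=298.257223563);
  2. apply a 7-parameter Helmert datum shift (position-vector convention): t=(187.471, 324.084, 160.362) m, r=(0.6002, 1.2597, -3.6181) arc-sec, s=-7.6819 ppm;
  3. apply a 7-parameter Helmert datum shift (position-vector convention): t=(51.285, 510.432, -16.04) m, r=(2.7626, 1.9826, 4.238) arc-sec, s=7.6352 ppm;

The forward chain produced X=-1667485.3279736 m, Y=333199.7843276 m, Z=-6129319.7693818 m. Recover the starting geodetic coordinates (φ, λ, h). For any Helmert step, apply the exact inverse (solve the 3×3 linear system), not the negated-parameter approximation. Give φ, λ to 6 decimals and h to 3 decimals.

φ=-74.594059°, λ=168.731534°, h=2709.638 m

start: X=-1667485.3280, Y=333199.7843, Z=-6129319.7694 m
→ Helmert⁻¹: X=-1667458.1325, Y=332638.9802, Z=-6129277.4139
→ Helmert⁻¹: X=-1667626.8086, Y=332270.3612, Z=-6129496.0134
→ geod (Bowring, a=6378137.000): φ=-74.59405900°, λ=168.73153400°, h=2709.6380 m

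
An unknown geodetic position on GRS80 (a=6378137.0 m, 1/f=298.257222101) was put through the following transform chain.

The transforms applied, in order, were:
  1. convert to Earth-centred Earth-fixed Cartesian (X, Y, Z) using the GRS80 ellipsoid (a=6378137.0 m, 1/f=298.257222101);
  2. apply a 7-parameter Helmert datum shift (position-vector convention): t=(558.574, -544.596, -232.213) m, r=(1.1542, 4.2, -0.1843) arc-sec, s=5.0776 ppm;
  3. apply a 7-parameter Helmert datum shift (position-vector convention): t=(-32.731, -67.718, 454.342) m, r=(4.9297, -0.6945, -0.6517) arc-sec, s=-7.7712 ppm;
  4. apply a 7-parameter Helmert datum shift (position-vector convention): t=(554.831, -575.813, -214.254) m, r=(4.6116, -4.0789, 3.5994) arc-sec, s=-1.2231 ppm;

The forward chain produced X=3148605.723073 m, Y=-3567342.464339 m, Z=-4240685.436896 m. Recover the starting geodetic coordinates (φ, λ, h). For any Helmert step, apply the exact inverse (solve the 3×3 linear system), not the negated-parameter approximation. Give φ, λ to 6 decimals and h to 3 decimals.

φ=-41.907788°, λ=-48.570667°, h=3813.024 m

start: X=3148605.7231, Y=-3567342.4643, Z=-4240685.4369 m
→ Helmert⁻¹: X=3147908.6430, Y=-3566920.7528, Z=-4240458.8715
→ Helmert⁻¹: X=3147962.8283, Y=-3566972.1639, Z=-4240871.5199
→ Helmert⁻¹: X=3147477.8062, Y=-3566430.3757, Z=-4240533.7285
→ geod (Bowring, a=6378137.000): φ=-41.90778800°, λ=-48.57066700°, h=3813.0240 m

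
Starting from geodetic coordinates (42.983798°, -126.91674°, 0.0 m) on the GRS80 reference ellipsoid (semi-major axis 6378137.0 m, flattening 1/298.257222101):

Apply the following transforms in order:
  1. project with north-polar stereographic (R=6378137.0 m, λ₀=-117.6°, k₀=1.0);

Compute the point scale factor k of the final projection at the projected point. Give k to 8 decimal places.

start: φ=42.983798°, λ=-126.916740°, h=0.000 m
→ into stereo (λ₀=-117.6°): φ=42.98379800°, λ−λ₀=-9.31674000°
scale k = 1.18920804

1.18920804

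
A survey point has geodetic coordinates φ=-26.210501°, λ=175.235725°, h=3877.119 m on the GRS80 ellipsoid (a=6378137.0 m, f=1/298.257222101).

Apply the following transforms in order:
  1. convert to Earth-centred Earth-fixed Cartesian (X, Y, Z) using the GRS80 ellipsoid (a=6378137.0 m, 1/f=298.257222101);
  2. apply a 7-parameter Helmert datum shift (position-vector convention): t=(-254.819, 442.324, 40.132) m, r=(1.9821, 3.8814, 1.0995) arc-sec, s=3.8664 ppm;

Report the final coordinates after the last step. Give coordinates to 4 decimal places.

start: φ=-26.210501°, λ=175.235725°, h=3877.119 m
→ ECEF (a=6378137.000, f=1/298.257222101): X=-5709742.6209, Y=475875.4351, Z=-2801716.5938
→ Helmert 7p (PV): X=-5710074.7744, Y=476316.0861, Z=-2801575.2776

X=-5710074.7744 m, Y=476316.0861 m, Z=-2801575.2776 m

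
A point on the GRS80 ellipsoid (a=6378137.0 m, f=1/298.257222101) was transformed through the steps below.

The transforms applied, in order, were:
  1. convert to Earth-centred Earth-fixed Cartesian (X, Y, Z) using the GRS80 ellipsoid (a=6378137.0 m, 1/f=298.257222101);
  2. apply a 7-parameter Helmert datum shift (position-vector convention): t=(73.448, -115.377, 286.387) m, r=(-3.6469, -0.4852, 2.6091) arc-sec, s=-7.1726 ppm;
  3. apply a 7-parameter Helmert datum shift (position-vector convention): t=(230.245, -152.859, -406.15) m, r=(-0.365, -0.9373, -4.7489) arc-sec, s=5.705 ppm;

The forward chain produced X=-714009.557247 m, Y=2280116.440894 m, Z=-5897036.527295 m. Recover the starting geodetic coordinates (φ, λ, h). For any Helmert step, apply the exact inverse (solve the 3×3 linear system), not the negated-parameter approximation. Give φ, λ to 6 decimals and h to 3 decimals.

φ=-68.072826°, λ=107.393473°, h=2959.154 m

start: X=-714009.5572, Y=2280116.4409, Z=-5897036.5273 m
→ Helmert⁻¹: X=-714315.0215, Y=2280250.2796, Z=-5896589.4562
→ Helmert⁻¹: X=-714378.6183, Y=2280495.3099, Z=-5896876.1383
→ geod (Bowring, a=6378137.000): φ=-68.07282600°, λ=107.39347300°, h=2959.1540 m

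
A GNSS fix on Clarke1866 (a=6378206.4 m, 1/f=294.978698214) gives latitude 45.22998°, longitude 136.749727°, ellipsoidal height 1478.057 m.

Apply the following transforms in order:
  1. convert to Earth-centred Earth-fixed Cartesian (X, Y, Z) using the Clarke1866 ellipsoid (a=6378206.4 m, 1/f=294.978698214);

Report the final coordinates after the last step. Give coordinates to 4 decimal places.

start: φ=45.229980°, λ=136.749727°, h=1478.057 m
→ ECEF (a=6378206.400, f=1/294.978698214): X=-3278132.7782, Y=3083788.8343, Z=4506230.8110

X=-3278132.7782 m, Y=3083788.8343 m, Z=4506230.8110 m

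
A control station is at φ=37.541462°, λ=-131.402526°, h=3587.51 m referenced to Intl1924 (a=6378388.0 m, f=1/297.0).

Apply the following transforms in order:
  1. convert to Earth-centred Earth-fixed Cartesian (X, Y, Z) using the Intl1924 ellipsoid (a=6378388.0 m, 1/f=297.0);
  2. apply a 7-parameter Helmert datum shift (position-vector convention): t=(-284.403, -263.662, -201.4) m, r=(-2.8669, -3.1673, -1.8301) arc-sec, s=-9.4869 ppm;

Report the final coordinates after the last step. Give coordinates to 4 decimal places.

start: φ=37.541462°, λ=-131.402526°, h=3587.510 m
→ ECEF (a=6378388.000, f=1/297.0): X=-3350818.2391, Y=-3800419.4553, Z=3867462.2747
→ Helmert 7p (PV): X=-3351163.9587, Y=-3800563.5792, Z=3867225.5535

X=-3351163.9587 m, Y=-3800563.5792 m, Z=3867225.5535 m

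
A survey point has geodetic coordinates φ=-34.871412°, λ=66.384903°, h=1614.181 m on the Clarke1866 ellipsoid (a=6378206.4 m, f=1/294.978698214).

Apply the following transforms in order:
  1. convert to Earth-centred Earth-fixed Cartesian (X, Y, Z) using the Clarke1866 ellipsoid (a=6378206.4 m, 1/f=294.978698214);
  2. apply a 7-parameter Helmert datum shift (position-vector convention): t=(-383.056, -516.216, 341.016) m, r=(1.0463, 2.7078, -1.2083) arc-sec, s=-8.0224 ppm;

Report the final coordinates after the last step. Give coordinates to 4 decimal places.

start: φ=-34.871412°, λ=66.384903°, h=1614.181 m
→ ECEF (a=6378206.400, f=1/294.978698214): X=2099110.5578, Y=4801225.4640, Z=-3626907.4402
→ Helmert 7p (PV): X=2098691.1743, Y=4800676.8318, Z=-3626540.5296

X=2098691.1743 m, Y=4800676.8318 m, Z=-3626540.5296 m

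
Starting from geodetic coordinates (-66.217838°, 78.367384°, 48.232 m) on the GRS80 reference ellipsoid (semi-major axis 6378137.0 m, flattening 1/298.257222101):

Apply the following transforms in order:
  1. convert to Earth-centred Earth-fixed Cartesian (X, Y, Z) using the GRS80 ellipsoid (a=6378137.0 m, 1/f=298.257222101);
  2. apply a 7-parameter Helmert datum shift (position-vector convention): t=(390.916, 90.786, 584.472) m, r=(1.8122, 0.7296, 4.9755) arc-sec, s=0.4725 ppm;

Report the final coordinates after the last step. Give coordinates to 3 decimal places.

start: φ=-66.217838°, λ=78.367384°, h=48.232 m
→ ECEF (a=6378137.000, f=1/298.257222101): X=520080.3558, Y=2526331.8457, Z=-5813829.4858
→ Helmert 7p (PV): X=520390.0129, Y=2526487.4499, Z=-5813227.4046

X=520390.013 m, Y=2526487.450 m, Z=-5813227.405 m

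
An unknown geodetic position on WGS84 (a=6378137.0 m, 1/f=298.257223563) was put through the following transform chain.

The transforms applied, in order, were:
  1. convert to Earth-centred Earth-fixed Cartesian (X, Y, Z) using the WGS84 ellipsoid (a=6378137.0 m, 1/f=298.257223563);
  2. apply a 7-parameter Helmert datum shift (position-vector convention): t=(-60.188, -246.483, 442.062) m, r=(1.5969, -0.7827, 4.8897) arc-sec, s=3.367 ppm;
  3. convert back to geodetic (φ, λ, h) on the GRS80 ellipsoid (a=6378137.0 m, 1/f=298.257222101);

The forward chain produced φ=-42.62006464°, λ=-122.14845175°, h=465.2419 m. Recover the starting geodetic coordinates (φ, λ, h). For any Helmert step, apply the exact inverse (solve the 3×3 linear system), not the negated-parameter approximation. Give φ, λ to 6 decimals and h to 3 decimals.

φ=-42.623969°, λ=-122.150740°, h=565.834 m

start: φ=-42.620065°, λ=-122.148452°, h=465.242 m
→ ECEF (a=6378137.000, f=1/298.257222101): X=-2501459.7294, Y=-3980187.5790, Z=-4296853.5873
→ Helmert⁻¹: X=-2501501.7730, Y=-3979901.6643, Z=-4297240.8758
→ geod (Bowring, a=6378137.000): φ=-42.62396900°, λ=-122.15074000°, h=565.8340 m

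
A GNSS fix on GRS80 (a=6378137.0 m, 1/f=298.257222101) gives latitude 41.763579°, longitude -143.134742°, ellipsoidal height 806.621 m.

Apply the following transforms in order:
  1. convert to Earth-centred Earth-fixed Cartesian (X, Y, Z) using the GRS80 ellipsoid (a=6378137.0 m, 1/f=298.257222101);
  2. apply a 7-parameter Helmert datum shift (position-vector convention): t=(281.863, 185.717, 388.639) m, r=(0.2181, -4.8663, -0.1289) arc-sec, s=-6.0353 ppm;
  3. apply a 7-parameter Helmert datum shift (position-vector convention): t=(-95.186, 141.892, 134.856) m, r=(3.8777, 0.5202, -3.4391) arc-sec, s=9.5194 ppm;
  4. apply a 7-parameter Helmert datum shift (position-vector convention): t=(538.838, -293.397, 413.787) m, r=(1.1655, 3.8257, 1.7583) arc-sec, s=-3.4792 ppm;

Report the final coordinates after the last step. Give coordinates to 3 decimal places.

start: φ=41.763579°, λ=-143.134742°, h=806.621 m
→ ECEF (a=6378137.000, f=1/298.257222101): X=-3812336.5953, Y=-2858770.1134, Z=4226590.2743
→ Helmert 7p (PV): X=-3812133.2254, Y=-2858569.2295, Z=4226860.4399
→ Helmert 7p (PV): X=-3812301.7024, Y=-2858470.4523, Z=4226991.4068
→ Helmert 7p (PV): X=-3811646.8338, Y=-2858810.2864, Z=4227445.0440

X=-3811646.834 m, Y=-2858810.286 m, Z=4227445.044 m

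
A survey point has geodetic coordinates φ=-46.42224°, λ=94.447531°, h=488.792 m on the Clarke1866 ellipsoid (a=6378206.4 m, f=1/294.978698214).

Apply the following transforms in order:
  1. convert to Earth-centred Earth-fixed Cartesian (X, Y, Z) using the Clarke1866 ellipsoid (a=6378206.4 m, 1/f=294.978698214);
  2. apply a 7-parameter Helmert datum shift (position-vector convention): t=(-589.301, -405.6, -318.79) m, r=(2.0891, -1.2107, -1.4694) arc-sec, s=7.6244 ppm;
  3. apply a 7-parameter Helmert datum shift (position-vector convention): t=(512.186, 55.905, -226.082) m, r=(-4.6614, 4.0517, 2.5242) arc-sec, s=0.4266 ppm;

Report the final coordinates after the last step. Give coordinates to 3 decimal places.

X=-341749.343 m, Y=4391271.950 m, Z=-4598508.302 m

start: φ=-46.422240°, λ=94.447531°, h=488.792 m
→ ECEF (a=6378206.400, f=1/294.978698214): X=-341583.6890, Y=4391645.3878, Z=-4597876.3676
→ Helmert 7p (PV): X=-342117.3206, Y=4391322.2736, Z=-4598187.7387
→ Helmert 7p (PV): X=-341749.3433, Y=4391271.9503, Z=-4598508.3020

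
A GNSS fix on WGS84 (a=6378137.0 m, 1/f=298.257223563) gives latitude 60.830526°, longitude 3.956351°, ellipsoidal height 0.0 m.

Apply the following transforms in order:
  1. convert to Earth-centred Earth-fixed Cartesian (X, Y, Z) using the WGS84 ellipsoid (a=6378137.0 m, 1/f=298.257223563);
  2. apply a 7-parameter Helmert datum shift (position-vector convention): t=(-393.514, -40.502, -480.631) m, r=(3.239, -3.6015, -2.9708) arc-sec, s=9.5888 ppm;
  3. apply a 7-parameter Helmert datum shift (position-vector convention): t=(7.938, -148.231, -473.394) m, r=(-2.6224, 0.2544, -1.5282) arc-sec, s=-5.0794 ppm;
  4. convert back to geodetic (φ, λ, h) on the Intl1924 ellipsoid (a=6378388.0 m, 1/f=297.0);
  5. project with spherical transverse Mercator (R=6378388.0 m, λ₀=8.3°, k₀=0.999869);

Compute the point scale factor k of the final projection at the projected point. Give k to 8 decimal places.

start: φ=60.830526°, λ=3.956351°, h=0.000 m
→ ECEF (a=6378137.000, f=1/298.257223563): X=3109205.7405, Y=215036.7380, Z=5546163.0022
→ Helmert 7p (PV): X=3108748.2972, Y=214866.4233, Z=5545793.2181
→ Helmert 7p (PV): X=3108748.8765, Y=214764.5760, Z=5545285.0888
→ geod (Bowring, a=6378388.000): φ=60.83110386°, λ=3.95193836°, h=-1179.2603 m
→ into tm (λ₀=8.3°): φ=60.83110386°, λ−λ₀=-4.34806164°
scale k = 1.00055231

1.00055231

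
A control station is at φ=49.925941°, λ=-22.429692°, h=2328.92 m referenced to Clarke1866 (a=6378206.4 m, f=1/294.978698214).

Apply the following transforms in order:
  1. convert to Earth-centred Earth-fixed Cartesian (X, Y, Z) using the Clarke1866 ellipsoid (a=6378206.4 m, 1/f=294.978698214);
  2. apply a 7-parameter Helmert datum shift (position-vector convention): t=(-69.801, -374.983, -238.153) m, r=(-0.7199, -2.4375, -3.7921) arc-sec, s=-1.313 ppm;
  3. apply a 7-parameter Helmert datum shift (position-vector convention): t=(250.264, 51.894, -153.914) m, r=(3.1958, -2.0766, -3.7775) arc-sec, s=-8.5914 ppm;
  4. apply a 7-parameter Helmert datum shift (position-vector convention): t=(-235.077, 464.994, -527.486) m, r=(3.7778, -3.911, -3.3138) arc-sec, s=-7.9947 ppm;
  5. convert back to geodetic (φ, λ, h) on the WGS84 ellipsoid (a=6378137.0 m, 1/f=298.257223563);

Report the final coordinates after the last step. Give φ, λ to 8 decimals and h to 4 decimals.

φ=49.92073359°, λ=-22.43412919°, h=1374.7890 m

start: φ=49.925941°, λ=-22.429692°, h=2328.920 m
→ ECEF (a=6378206.400, f=1/294.978698214): X=3804437.7288, Y=-1570383.0525, Z=4859067.8041
→ Helmert 7p (PV): X=3804276.6406, Y=-1570808.9576, Z=4858873.7103
→ Helmert 7p (PV): X=3804416.5363, Y=-1570888.5197, Z=4858692.0141
→ Helmert 7p (PV): X=3804033.6816, Y=-1570561.0749, Z=4858169.0485
→ geod (Bowring, a=6378137.000): φ=49.92073359°, λ=-22.43412919°, h=1374.7890 m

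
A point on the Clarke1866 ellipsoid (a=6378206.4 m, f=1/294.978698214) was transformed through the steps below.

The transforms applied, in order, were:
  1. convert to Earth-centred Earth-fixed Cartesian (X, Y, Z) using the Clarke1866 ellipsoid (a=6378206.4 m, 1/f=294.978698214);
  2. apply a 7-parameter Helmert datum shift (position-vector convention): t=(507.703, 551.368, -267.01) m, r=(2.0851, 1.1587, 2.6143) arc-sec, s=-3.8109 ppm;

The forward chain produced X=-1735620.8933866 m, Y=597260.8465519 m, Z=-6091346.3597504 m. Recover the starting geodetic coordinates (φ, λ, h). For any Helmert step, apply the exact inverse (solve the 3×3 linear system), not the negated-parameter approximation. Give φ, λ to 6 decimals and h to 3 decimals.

start: X=-1735620.8934, Y=597260.8466, Z=-6091346.3598 m
→ Helmert⁻¹: X=-1736093.4330, Y=596672.1824, Z=-6091118.3466
→ geod (Bowring, a=6378206.400): φ=-73.33518000°, λ=161.03283700°, h=3366.0560 m

φ=-73.335180°, λ=161.032837°, h=3366.056 m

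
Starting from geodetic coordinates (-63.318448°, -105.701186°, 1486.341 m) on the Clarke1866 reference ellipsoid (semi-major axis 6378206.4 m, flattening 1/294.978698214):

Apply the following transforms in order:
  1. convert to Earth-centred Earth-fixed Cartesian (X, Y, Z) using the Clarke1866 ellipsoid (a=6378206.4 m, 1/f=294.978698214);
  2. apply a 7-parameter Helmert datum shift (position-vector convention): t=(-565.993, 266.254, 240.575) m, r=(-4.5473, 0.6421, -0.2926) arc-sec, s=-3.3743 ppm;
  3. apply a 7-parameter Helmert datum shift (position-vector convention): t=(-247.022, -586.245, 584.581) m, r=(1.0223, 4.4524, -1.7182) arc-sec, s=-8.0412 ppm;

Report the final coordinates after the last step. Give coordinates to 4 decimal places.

X=-778315.2922 m, Y=-2765647.4515 m, Z=-5676182.9400 m

start: φ=-63.318448°, λ=-105.701186°, h=1486.341 m
→ ECEF (a=6378206.400, f=1/294.978698214): X=-777343.9888, Y=-2765269.5872, Z=-5677139.3710
→ Helmert 7p (PV): X=-777928.9543, Y=-2765118.0570, Z=-5676816.2571
→ Helmert 7p (PV): X=-778315.2922, Y=-2765647.4515, Z=-5676182.9400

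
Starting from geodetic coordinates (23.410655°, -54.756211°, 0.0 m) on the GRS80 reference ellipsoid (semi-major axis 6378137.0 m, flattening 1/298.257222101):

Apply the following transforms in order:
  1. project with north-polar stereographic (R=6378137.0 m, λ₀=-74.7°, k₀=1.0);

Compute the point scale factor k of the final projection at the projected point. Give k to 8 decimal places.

1.43131285

start: φ=23.410655°, λ=-54.756211°, h=0.000 m
→ into stereo (λ₀=-74.7°): φ=23.41065500°, λ−λ₀=19.94378900°
scale k = 1.43131285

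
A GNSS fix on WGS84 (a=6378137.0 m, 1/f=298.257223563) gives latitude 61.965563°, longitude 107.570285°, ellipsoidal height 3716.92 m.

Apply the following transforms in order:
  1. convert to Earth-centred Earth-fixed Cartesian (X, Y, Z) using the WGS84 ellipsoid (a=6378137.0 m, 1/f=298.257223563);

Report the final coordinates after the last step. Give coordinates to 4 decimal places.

start: φ=61.965563°, λ=107.570285°, h=3716.920 m
→ ECEF (a=6378137.000, f=1/298.257223563): X=-907840.2598, Y=2867033.2824, Z=5609993.2509

X=-907840.2598 m, Y=2867033.2824 m, Z=5609993.2509 m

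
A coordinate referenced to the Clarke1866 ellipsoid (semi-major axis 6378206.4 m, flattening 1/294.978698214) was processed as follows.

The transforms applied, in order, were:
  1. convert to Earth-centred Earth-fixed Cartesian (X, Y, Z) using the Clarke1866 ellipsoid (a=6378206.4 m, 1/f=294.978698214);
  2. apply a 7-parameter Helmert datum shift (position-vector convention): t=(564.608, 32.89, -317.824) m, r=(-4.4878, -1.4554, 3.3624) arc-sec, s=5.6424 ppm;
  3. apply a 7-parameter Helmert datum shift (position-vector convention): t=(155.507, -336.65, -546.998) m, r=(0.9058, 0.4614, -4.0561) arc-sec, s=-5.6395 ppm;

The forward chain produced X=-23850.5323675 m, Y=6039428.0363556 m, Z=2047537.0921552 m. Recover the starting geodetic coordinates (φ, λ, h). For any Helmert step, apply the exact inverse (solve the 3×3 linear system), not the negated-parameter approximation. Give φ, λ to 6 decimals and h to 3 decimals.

φ=18.854101°, λ=90.233188°, h=1723.363 m

start: X=-23850.5324, Y=6039428.0364, Z=2047537.0922 m
→ Helmert⁻¹: X=-24129.5261, Y=6039807.2673, Z=2048069.0629
→ Helmert⁻¹: X=-24581.0852, Y=6039696.1290, Z=2048506.9111
→ geod (Bowring, a=6378206.400): φ=18.85410100°, λ=90.23318800°, h=1723.3630 m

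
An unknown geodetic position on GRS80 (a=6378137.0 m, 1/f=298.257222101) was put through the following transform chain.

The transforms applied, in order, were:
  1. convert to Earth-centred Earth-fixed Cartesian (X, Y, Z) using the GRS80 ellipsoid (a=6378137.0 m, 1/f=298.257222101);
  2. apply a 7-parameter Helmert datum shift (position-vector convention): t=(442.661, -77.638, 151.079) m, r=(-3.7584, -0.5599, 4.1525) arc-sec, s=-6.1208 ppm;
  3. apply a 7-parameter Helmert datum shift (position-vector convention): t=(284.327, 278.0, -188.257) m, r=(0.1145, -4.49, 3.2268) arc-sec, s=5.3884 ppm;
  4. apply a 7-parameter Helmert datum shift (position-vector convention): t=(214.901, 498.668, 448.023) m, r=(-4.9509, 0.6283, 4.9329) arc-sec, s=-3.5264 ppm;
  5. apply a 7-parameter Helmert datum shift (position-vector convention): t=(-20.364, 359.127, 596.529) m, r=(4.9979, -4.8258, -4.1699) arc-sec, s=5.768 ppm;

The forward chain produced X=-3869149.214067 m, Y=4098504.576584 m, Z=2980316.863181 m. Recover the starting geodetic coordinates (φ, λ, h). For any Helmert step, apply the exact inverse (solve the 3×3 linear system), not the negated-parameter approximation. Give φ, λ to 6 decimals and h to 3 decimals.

start: X=-3869149.2141, Y=4098504.5766, Z=2980316.8632 m
→ Helmert⁻¹: X=-3869119.6682, Y=4098115.7920, Z=2979694.3703
→ Helmert⁻¹: X=-3869259.2925, Y=4097652.5966, Z=2979343.4218
→ Helmert⁻¹: X=-3869393.8089, Y=4097414.7051, Z=2979597.5789
→ Helmert⁻¹: X=-3869769.5774, Y=4097541.0379, Z=2979549.9032
→ geod (Bowring, a=6378137.000): φ=28.02289100°, λ=133.36246000°, h=1713.4640 m

φ=28.022891°, λ=133.362460°, h=1713.464 m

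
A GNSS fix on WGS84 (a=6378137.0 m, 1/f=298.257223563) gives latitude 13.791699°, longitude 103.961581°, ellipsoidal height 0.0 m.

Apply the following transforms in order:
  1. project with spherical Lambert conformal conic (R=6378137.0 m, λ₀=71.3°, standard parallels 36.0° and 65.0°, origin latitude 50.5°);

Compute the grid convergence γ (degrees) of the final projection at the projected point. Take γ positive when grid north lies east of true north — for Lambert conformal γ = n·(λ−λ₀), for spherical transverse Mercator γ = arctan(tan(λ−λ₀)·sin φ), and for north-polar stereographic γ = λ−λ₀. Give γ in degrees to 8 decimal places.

25.48589132

start: φ=13.791699°, λ=103.961581°, h=0.000 m
→ into lcc (λ₀=71.3°): φ=13.79169900°, λ−λ₀=32.66158100°
convergence γ = 25.48589132°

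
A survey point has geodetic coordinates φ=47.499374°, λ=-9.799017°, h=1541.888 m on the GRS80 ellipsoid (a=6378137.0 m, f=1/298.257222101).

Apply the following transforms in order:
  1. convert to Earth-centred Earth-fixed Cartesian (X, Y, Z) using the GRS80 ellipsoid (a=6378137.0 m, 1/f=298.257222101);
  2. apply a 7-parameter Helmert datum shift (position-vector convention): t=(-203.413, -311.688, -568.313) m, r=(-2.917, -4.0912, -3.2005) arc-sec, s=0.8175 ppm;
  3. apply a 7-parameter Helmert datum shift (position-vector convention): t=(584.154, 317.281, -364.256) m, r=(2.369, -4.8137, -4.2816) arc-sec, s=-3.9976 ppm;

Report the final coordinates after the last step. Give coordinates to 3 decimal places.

start: φ=47.499374°, λ=-9.799017°, h=1541.888 m
→ ECEF (a=6378137.000, f=1/298.257222101): X=4254965.9086, Y=-734885.0521, Z=4680587.5129
→ Helmert 7p (PV): X=4254661.7331, Y=-735197.1699, Z=4680117.8150
→ Helmert 7p (PV): X=4255104.3960, Y=-735019.0189, Z=4679825.6986

X=4255104.396 m, Y=-735019.019 m, Z=4679825.699 m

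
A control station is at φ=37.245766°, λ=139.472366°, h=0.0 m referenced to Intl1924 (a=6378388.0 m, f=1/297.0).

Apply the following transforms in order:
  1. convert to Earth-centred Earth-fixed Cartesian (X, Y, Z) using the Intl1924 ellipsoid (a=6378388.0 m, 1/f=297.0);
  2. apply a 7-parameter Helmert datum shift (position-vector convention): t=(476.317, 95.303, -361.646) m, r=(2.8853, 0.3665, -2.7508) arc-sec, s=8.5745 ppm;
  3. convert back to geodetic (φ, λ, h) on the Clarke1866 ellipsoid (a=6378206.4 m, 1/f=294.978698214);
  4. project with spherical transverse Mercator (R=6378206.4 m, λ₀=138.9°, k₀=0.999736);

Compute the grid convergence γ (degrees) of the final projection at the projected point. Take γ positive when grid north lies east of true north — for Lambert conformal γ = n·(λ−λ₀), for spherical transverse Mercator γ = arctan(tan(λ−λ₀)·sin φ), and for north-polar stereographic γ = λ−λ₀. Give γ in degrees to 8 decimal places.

0.34361051

start: φ=37.245766°, λ=139.472366°, h=0.000 m
→ ECEF (a=6378388.000, f=1/297.0): X=-3864127.3302, Y=3303501.0048, Z=3839202.4287
→ Helmert 7p (PV): X=-3863633.2677, Y=3303622.4626, Z=3838926.7788
→ geod (Bowring, a=6378206.400): φ=37.24667753°, λ=139.46770692°, h=-167.7669 m
→ into tm (λ₀=138.9°): φ=37.24667753°, λ−λ₀=0.56770692°
convergence γ = 0.34361051°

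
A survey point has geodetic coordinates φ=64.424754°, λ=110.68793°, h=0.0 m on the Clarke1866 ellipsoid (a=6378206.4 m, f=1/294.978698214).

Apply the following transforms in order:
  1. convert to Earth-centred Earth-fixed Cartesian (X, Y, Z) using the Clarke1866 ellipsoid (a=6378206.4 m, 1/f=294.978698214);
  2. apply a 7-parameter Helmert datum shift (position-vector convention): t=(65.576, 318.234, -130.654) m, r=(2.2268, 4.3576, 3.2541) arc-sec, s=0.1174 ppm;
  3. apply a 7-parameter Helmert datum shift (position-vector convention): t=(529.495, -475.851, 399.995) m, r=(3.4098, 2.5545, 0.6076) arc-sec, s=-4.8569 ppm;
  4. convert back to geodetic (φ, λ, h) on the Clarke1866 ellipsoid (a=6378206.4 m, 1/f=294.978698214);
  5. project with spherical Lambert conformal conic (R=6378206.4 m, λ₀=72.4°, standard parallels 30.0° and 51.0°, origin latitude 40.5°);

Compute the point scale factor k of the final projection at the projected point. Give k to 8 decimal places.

1.09028507

start: φ=64.424754°, λ=110.687930°, h=0.000 m
→ ECEF (a=6378206.400, f=1/294.978698214): X=-975421.1735, Y=2583022.7488, Z=5730122.6135
→ Helmert 7p (PV): X=-975275.4066, Y=2583264.0361, Z=5730041.1251
→ Helmert 7p (PV): X=-974677.8206, Y=2582678.0417, Z=5730468.0723
→ geod (Bowring, a=6378206.400): φ=64.43082498°, λ=110.67602360°, h=59.0910 m
→ into lcc (λ₀=72.4°): φ=64.43082498°, λ−λ₀=38.27602360°
scale k = 1.09028507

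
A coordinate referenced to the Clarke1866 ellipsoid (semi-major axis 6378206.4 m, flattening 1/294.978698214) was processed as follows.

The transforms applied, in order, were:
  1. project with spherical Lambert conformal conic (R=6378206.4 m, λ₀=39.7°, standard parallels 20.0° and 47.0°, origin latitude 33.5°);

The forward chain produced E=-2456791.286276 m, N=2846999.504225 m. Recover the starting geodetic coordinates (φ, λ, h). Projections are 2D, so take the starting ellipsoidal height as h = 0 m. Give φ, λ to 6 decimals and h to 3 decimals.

φ=55.075948°, λ=2.193373°, h=0.000 m

start: E=-2456791.2863, N=2846999.5042 m
→ lcc⁻¹: φ=55.07594800°, λ=2.19337300°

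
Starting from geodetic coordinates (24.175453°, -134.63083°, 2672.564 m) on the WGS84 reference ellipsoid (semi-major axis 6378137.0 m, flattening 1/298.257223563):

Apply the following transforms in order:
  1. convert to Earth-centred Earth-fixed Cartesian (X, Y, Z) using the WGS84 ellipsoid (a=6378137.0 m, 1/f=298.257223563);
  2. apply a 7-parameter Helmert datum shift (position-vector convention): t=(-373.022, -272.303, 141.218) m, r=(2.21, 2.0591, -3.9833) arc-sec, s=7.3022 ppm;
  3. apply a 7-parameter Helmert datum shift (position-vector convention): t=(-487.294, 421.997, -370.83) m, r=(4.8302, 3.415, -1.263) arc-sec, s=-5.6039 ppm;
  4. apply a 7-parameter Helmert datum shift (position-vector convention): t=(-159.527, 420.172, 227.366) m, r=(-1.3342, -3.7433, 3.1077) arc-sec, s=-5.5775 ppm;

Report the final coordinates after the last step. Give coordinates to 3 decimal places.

X=-4092914.314 m, Y=-4144405.338 m, Z=2597026.135 m

start: φ=24.175453°, λ=-134.630830°, h=2672.564 m
→ ECEF (a=6378137.000, f=1/298.257223563): X=-4091889.1717, Y=-4144961.8482, Z=2597118.7993
→ Helmert 7p (PV): X=-4092346.1931, Y=-4145213.2238, Z=2597275.4197
→ Helmert 7p (PV): X=-4092792.9346, Y=-4144803.7606, Z=2596860.7191
→ Helmert 7p (PV): X=-4092914.3141, Y=-4144405.3375, Z=2597026.1354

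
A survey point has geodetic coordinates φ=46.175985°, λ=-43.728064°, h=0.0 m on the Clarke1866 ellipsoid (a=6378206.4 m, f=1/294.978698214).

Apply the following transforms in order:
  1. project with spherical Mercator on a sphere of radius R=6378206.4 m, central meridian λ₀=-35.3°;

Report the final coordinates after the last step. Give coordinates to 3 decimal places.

E=-938218.001 m, N=5808659.132 m

start: φ=46.175985°, λ=-43.728064°, h=0.000 m
→ merc (R=6378206.4, λ₀=-35.3°): E=-938218.0014, N=5808659.1325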